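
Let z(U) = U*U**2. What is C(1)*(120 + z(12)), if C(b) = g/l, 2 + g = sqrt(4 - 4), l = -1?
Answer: 3696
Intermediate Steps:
g = -2 (g = -2 + sqrt(4 - 4) = -2 + sqrt(0) = -2 + 0 = -2)
C(b) = 2 (C(b) = -2/(-1) = -2*(-1) = 2)
z(U) = U**3
C(1)*(120 + z(12)) = 2*(120 + 12**3) = 2*(120 + 1728) = 2*1848 = 3696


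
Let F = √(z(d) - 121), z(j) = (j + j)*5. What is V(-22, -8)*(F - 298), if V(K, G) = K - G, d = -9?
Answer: 4172 - 14*I*√211 ≈ 4172.0 - 203.36*I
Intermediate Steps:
z(j) = 10*j (z(j) = (2*j)*5 = 10*j)
F = I*√211 (F = √(10*(-9) - 121) = √(-90 - 121) = √(-211) = I*√211 ≈ 14.526*I)
V(-22, -8)*(F - 298) = (-22 - 1*(-8))*(I*√211 - 298) = (-22 + 8)*(-298 + I*√211) = -14*(-298 + I*√211) = 4172 - 14*I*√211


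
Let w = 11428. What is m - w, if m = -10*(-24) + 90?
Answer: -11098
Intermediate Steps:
m = 330 (m = 240 + 90 = 330)
m - w = 330 - 1*11428 = 330 - 11428 = -11098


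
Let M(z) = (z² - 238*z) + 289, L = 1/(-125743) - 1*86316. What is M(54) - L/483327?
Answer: -586285445579978/60774986961 ≈ -9646.8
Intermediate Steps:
L = -10853632789/125743 (L = -1/125743 - 86316 = -10853632789/125743 ≈ -86316.)
M(z) = 289 + z² - 238*z
M(54) - L/483327 = (289 + 54² - 238*54) - (-10853632789)/(125743*483327) = (289 + 2916 - 12852) - (-10853632789)/(125743*483327) = -9647 - 1*(-10853632789/60774986961) = -9647 + 10853632789/60774986961 = -586285445579978/60774986961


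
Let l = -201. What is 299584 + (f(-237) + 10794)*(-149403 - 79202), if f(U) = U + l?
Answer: -2367133796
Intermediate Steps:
f(U) = -201 + U (f(U) = U - 201 = -201 + U)
299584 + (f(-237) + 10794)*(-149403 - 79202) = 299584 + ((-201 - 237) + 10794)*(-149403 - 79202) = 299584 + (-438 + 10794)*(-228605) = 299584 + 10356*(-228605) = 299584 - 2367433380 = -2367133796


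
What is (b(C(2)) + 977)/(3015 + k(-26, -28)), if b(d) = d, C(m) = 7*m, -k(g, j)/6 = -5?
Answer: 991/3045 ≈ 0.32545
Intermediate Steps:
k(g, j) = 30 (k(g, j) = -6*(-5) = 30)
(b(C(2)) + 977)/(3015 + k(-26, -28)) = (7*2 + 977)/(3015 + 30) = (14 + 977)/3045 = 991*(1/3045) = 991/3045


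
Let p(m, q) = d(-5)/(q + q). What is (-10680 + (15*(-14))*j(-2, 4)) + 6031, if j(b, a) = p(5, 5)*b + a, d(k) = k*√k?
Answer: -5489 - 210*I*√5 ≈ -5489.0 - 469.57*I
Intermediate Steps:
d(k) = k^(3/2)
p(m, q) = -5*I*√5/(2*q) (p(m, q) = (-5)^(3/2)/(q + q) = (-5*I*√5)/((2*q)) = (1/(2*q))*(-5*I*√5) = -5*I*√5/(2*q))
j(b, a) = a - I*b*√5/2 (j(b, a) = (-5/2*I*√5/5)*b + a = (-5/2*I*√5*⅕)*b + a = (-I*√5/2)*b + a = -I*b*√5/2 + a = a - I*b*√5/2)
(-10680 + (15*(-14))*j(-2, 4)) + 6031 = (-10680 + (15*(-14))*(4 - ½*I*(-2)*√5)) + 6031 = (-10680 - 210*(4 + I*√5)) + 6031 = (-10680 + (-840 - 210*I*√5)) + 6031 = (-11520 - 210*I*√5) + 6031 = -5489 - 210*I*√5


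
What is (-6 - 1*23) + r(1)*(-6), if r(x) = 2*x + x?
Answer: -47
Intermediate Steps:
r(x) = 3*x
(-6 - 1*23) + r(1)*(-6) = (-6 - 1*23) + (3*1)*(-6) = (-6 - 23) + 3*(-6) = -29 - 18 = -47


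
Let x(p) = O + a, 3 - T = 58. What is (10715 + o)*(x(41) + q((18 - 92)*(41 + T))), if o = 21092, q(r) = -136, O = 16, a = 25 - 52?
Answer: -4675629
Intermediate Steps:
a = -27
T = -55 (T = 3 - 1*58 = 3 - 58 = -55)
x(p) = -11 (x(p) = 16 - 27 = -11)
(10715 + o)*(x(41) + q((18 - 92)*(41 + T))) = (10715 + 21092)*(-11 - 136) = 31807*(-147) = -4675629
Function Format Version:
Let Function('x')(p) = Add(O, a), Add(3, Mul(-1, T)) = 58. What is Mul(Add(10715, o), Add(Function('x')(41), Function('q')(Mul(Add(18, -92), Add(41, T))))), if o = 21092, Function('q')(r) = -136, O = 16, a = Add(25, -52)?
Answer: -4675629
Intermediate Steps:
a = -27
T = -55 (T = Add(3, Mul(-1, 58)) = Add(3, -58) = -55)
Function('x')(p) = -11 (Function('x')(p) = Add(16, -27) = -11)
Mul(Add(10715, o), Add(Function('x')(41), Function('q')(Mul(Add(18, -92), Add(41, T))))) = Mul(Add(10715, 21092), Add(-11, -136)) = Mul(31807, -147) = -4675629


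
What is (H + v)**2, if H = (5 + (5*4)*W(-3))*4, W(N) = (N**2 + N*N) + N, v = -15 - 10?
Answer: 1428025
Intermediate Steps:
v = -25
W(N) = N + 2*N**2 (W(N) = (N**2 + N**2) + N = 2*N**2 + N = N + 2*N**2)
H = 1220 (H = (5 + (5*4)*(-3*(1 + 2*(-3))))*4 = (5 + 20*(-3*(1 - 6)))*4 = (5 + 20*(-3*(-5)))*4 = (5 + 20*15)*4 = (5 + 300)*4 = 305*4 = 1220)
(H + v)**2 = (1220 - 25)**2 = 1195**2 = 1428025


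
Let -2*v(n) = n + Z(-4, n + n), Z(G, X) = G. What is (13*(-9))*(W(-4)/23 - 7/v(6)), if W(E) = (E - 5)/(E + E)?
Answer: -151749/184 ≈ -824.72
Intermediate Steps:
W(E) = (-5 + E)/(2*E) (W(E) = (-5 + E)/((2*E)) = (-5 + E)*(1/(2*E)) = (-5 + E)/(2*E))
v(n) = 2 - n/2 (v(n) = -(n - 4)/2 = -(-4 + n)/2 = 2 - n/2)
(13*(-9))*(W(-4)/23 - 7/v(6)) = (13*(-9))*(((½)*(-5 - 4)/(-4))/23 - 7/(2 - ½*6)) = -117*(((½)*(-¼)*(-9))*(1/23) - 7/(2 - 3)) = -117*((9/8)*(1/23) - 7/(-1)) = -117*(9/184 - 7*(-1)) = -117*(9/184 + 7) = -117*1297/184 = -151749/184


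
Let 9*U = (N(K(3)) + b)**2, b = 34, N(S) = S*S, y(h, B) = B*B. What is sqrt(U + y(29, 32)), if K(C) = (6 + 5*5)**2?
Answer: sqrt(852953847241)/3 ≈ 3.0785e+5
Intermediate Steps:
K(C) = 961 (K(C) = (6 + 25)**2 = 31**2 = 961)
y(h, B) = B**2
N(S) = S**2
U = 852953838025/9 (U = (961**2 + 34)**2/9 = (923521 + 34)**2/9 = (1/9)*923555**2 = (1/9)*852953838025 = 852953838025/9 ≈ 9.4773e+10)
sqrt(U + y(29, 32)) = sqrt(852953838025/9 + 32**2) = sqrt(852953838025/9 + 1024) = sqrt(852953847241/9) = sqrt(852953847241)/3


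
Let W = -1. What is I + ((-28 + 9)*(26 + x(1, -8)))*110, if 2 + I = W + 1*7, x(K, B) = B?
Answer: -37616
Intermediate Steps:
I = 4 (I = -2 + (-1 + 1*7) = -2 + (-1 + 7) = -2 + 6 = 4)
I + ((-28 + 9)*(26 + x(1, -8)))*110 = 4 + ((-28 + 9)*(26 - 8))*110 = 4 - 19*18*110 = 4 - 342*110 = 4 - 37620 = -37616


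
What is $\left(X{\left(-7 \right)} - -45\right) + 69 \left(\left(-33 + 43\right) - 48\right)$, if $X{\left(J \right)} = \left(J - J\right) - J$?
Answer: $-2570$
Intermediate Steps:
$X{\left(J \right)} = - J$ ($X{\left(J \right)} = 0 - J = - J$)
$\left(X{\left(-7 \right)} - -45\right) + 69 \left(\left(-33 + 43\right) - 48\right) = \left(\left(-1\right) \left(-7\right) - -45\right) + 69 \left(\left(-33 + 43\right) - 48\right) = \left(7 + 45\right) + 69 \left(10 - 48\right) = 52 + 69 \left(-38\right) = 52 - 2622 = -2570$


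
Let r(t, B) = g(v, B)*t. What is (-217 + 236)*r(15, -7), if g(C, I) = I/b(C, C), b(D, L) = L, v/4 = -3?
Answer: 665/4 ≈ 166.25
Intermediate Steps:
v = -12 (v = 4*(-3) = -12)
g(C, I) = I/C
r(t, B) = -B*t/12 (r(t, B) = (B/(-12))*t = (B*(-1/12))*t = (-B/12)*t = -B*t/12)
(-217 + 236)*r(15, -7) = (-217 + 236)*(-1/12*(-7)*15) = 19*(35/4) = 665/4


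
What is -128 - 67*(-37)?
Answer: 2351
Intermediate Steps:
-128 - 67*(-37) = -128 + 2479 = 2351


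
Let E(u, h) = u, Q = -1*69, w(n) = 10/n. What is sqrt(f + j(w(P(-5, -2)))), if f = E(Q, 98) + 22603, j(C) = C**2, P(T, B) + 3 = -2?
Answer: sqrt(22538) ≈ 150.13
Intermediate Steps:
P(T, B) = -5 (P(T, B) = -3 - 2 = -5)
Q = -69
f = 22534 (f = -69 + 22603 = 22534)
sqrt(f + j(w(P(-5, -2)))) = sqrt(22534 + (10/(-5))**2) = sqrt(22534 + (10*(-1/5))**2) = sqrt(22534 + (-2)**2) = sqrt(22534 + 4) = sqrt(22538)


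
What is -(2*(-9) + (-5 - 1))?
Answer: 24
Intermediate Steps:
-(2*(-9) + (-5 - 1)) = -(-18 - 6) = -1*(-24) = 24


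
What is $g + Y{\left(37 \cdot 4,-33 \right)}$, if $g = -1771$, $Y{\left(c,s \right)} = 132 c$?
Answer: $17765$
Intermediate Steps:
$g + Y{\left(37 \cdot 4,-33 \right)} = -1771 + 132 \cdot 37 \cdot 4 = -1771 + 132 \cdot 148 = -1771 + 19536 = 17765$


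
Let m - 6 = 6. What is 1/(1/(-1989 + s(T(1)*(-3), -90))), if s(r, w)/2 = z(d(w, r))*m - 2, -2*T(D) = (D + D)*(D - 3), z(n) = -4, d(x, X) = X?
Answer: -2089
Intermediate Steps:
m = 12 (m = 6 + 6 = 12)
T(D) = -D*(-3 + D) (T(D) = -(D + D)*(D - 3)/2 = -2*D*(-3 + D)/2 = -D*(-3 + D))
s(r, w) = -100 (s(r, w) = 2*(-4*12 - 2) = 2*(-48 - 2) = 2*(-50) = -100)
1/(1/(-1989 + s(T(1)*(-3), -90))) = 1/(1/(-1989 - 100)) = 1/(1/(-2089)) = 1/(-1/2089) = -2089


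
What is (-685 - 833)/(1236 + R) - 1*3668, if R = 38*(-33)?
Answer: -10751/3 ≈ -3583.7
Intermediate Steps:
R = -1254
(-685 - 833)/(1236 + R) - 1*3668 = (-685 - 833)/(1236 - 1254) - 1*3668 = -1518/(-18) - 3668 = -1518*(-1/18) - 3668 = 253/3 - 3668 = -10751/3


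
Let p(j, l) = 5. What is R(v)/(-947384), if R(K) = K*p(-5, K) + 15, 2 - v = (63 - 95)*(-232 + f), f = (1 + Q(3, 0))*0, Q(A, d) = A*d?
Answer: 37095/947384 ≈ 0.039155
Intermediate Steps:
f = 0 (f = (1 + 3*0)*0 = (1 + 0)*0 = 1*0 = 0)
v = -7422 (v = 2 - (63 - 95)*(-232 + 0) = 2 - (-32)*(-232) = 2 - 1*7424 = 2 - 7424 = -7422)
R(K) = 15 + 5*K (R(K) = K*5 + 15 = 5*K + 15 = 15 + 5*K)
R(v)/(-947384) = (15 + 5*(-7422))/(-947384) = (15 - 37110)*(-1/947384) = -37095*(-1/947384) = 37095/947384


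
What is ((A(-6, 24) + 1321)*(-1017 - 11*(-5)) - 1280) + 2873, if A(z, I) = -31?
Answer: -1239387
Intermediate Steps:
((A(-6, 24) + 1321)*(-1017 - 11*(-5)) - 1280) + 2873 = ((-31 + 1321)*(-1017 - 11*(-5)) - 1280) + 2873 = (1290*(-1017 + 55) - 1280) + 2873 = (1290*(-962) - 1280) + 2873 = (-1240980 - 1280) + 2873 = -1242260 + 2873 = -1239387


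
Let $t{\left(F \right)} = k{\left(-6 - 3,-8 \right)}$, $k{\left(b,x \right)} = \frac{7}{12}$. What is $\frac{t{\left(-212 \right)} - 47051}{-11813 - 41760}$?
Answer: $\frac{564605}{642876} \approx 0.87825$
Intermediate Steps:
$k{\left(b,x \right)} = \frac{7}{12}$ ($k{\left(b,x \right)} = 7 \cdot \frac{1}{12} = \frac{7}{12}$)
$t{\left(F \right)} = \frac{7}{12}$
$\frac{t{\left(-212 \right)} - 47051}{-11813 - 41760} = \frac{\frac{7}{12} - 47051}{-11813 - 41760} = - \frac{564605}{12 \left(-53573\right)} = \left(- \frac{564605}{12}\right) \left(- \frac{1}{53573}\right) = \frac{564605}{642876}$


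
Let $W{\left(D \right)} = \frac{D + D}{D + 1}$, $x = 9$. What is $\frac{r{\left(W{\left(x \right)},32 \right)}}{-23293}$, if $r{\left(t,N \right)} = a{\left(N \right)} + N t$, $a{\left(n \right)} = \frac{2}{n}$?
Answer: $- \frac{4613}{1863440} \approx -0.0024755$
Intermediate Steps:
$W{\left(D \right)} = \frac{2 D}{1 + D}$
$r{\left(t,N \right)} = \frac{2}{N} + N t$
$\frac{r{\left(W{\left(x \right)},32 \right)}}{-23293} = \frac{\frac{2}{32} + 32 \cdot 2 \cdot 9 \frac{1}{1 + 9}}{-23293} = \left(2 \cdot \frac{1}{32} + 32 \cdot 2 \cdot 9 \cdot \frac{1}{10}\right) \left(- \frac{1}{23293}\right) = \left(\frac{1}{16} + 32 \cdot 2 \cdot 9 \cdot \frac{1}{10}\right) \left(- \frac{1}{23293}\right) = \left(\frac{1}{16} + 32 \cdot \frac{9}{5}\right) \left(- \frac{1}{23293}\right) = \left(\frac{1}{16} + \frac{288}{5}\right) \left(- \frac{1}{23293}\right) = \frac{4613}{80} \left(- \frac{1}{23293}\right) = - \frac{4613}{1863440}$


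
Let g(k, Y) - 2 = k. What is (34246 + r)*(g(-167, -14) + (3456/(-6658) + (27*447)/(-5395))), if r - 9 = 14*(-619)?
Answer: -77096914780404/17959955 ≈ -4.2927e+6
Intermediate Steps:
r = -8657 (r = 9 + 14*(-619) = 9 - 8666 = -8657)
g(k, Y) = 2 + k
(34246 + r)*(g(-167, -14) + (3456/(-6658) + (27*447)/(-5395))) = (34246 - 8657)*((2 - 167) + (3456/(-6658) + (27*447)/(-5395))) = 25589*(-165 + (3456*(-1/6658) + 12069*(-1/5395))) = 25589*(-165 + (-1728/3329 - 12069/5395)) = 25589*(-165 - 49500261/17959955) = 25589*(-3012892836/17959955) = -77096914780404/17959955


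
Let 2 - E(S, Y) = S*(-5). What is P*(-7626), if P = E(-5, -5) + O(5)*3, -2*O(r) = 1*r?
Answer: 232593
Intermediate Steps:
O(r) = -r/2
E(S, Y) = 2 + 5*S (E(S, Y) = 2 - S*(-5) = 2 - (-5)*S = 2 + 5*S)
P = -61/2 (P = (2 + 5*(-5)) - 1/2*5*3 = (2 - 25) - 5/2*3 = -23 - 15/2 = -61/2 ≈ -30.500)
P*(-7626) = -61/2*(-7626) = 232593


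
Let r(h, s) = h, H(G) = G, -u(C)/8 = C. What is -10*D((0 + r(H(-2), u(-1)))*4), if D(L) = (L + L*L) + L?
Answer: -480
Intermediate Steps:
u(C) = -8*C
D(L) = L**2 + 2*L (D(L) = (L + L**2) + L = L**2 + 2*L)
-10*D((0 + r(H(-2), u(-1)))*4) = -10*(0 - 2)*4*(2 + (0 - 2)*4) = -10*(-2*4)*(2 - 2*4) = -(-80)*(2 - 8) = -(-80)*(-6) = -10*48 = -480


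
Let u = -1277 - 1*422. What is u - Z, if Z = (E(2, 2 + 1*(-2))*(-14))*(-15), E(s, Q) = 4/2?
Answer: -2119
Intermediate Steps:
E(s, Q) = 2 (E(s, Q) = 4*(½) = 2)
u = -1699 (u = -1277 - 422 = -1699)
Z = 420 (Z = (2*(-14))*(-15) = -28*(-15) = 420)
u - Z = -1699 - 1*420 = -1699 - 420 = -2119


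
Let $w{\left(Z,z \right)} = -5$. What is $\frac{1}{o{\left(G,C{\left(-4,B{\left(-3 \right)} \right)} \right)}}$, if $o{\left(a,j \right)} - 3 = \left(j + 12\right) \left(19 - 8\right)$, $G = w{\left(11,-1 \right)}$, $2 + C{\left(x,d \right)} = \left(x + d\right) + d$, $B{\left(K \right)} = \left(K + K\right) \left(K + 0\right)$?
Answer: $\frac{1}{465} \approx 0.0021505$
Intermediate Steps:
$B{\left(K \right)} = 2 K^{2}$ ($B{\left(K \right)} = 2 K K = 2 K^{2}$)
$C{\left(x,d \right)} = -2 + x + 2 d$ ($C{\left(x,d \right)} = -2 + \left(\left(x + d\right) + d\right) = -2 + \left(\left(d + x\right) + d\right) = -2 + \left(x + 2 d\right) = -2 + x + 2 d$)
$G = -5$
$o{\left(a,j \right)} = 135 + 11 j$ ($o{\left(a,j \right)} = 3 + \left(j + 12\right) \left(19 - 8\right) = 3 + \left(12 + j\right) 11 = 3 + \left(132 + 11 j\right) = 135 + 11 j$)
$\frac{1}{o{\left(G,C{\left(-4,B{\left(-3 \right)} \right)} \right)}} = \frac{1}{135 + 11 \left(-2 - 4 + 2 \cdot 2 \left(-3\right)^{2}\right)} = \frac{1}{135 + 11 \left(-2 - 4 + 2 \cdot 2 \cdot 9\right)} = \frac{1}{135 + 11 \left(-2 - 4 + 2 \cdot 18\right)} = \frac{1}{135 + 11 \left(-2 - 4 + 36\right)} = \frac{1}{135 + 11 \cdot 30} = \frac{1}{135 + 330} = \frac{1}{465}$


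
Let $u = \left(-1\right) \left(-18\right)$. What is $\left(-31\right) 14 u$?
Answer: $-7812$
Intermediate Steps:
$u = 18$
$\left(-31\right) 14 u = \left(-31\right) 14 \cdot 18 = \left(-434\right) 18 = -7812$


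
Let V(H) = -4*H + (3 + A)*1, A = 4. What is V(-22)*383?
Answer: 36385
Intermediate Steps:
V(H) = 7 - 4*H (V(H) = -4*H + (3 + 4)*1 = -4*H + 7*1 = -4*H + 7 = 7 - 4*H)
V(-22)*383 = (7 - 4*(-22))*383 = (7 + 88)*383 = 95*383 = 36385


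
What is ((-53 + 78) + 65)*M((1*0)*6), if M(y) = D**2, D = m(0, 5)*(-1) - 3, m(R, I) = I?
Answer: 5760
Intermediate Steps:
D = -8 (D = 5*(-1) - 3 = -5 - 3 = -8)
M(y) = 64 (M(y) = (-8)**2 = 64)
((-53 + 78) + 65)*M((1*0)*6) = ((-53 + 78) + 65)*64 = (25 + 65)*64 = 90*64 = 5760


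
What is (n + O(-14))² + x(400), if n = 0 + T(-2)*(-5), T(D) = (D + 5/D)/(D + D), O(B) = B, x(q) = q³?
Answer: 4096024649/64 ≈ 6.4000e+7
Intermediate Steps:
T(D) = (D + 5/D)/(2*D) (T(D) = (D + 5/D)/((2*D)) = (D + 5/D)*(1/(2*D)) = (D + 5/D)/(2*D))
n = -45/8 (n = 0 + ((½)*(5 + (-2)²)/(-2)²)*(-5) = 0 + ((½)*(¼)*(5 + 4))*(-5) = 0 + ((½)*(¼)*9)*(-5) = 0 + (9/8)*(-5) = 0 - 45/8 = -45/8 ≈ -5.6250)
(n + O(-14))² + x(400) = (-45/8 - 14)² + 400³ = (-157/8)² + 64000000 = 24649/64 + 64000000 = 4096024649/64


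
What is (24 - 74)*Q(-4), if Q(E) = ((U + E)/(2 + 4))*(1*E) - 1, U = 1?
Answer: -50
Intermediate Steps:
Q(E) = -1 + E*(⅙ + E/6) (Q(E) = ((1 + E)/(2 + 4))*(1*E) - 1 = ((1 + E)/6)*E - 1 = ((1 + E)*(⅙))*E - 1 = (⅙ + E/6)*E - 1 = E*(⅙ + E/6) - 1 = -1 + E*(⅙ + E/6))
(24 - 74)*Q(-4) = (24 - 74)*(-1 + (⅙)*(-4) + (⅙)*(-4)²) = -50*(-1 - ⅔ + (⅙)*16) = -50*(-1 - ⅔ + 8/3) = -50*1 = -50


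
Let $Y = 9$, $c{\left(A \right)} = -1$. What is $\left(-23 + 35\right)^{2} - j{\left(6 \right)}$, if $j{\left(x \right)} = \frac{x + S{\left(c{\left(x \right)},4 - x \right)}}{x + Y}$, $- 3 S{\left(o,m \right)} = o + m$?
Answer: $\frac{2153}{15} \approx 143.53$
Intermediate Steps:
$S{\left(o,m \right)} = - \frac{m}{3} - \frac{o}{3}$ ($S{\left(o,m \right)} = - \frac{o + m}{3} = - \frac{m + o}{3} = - \frac{m}{3} - \frac{o}{3}$)
$j{\left(x \right)} = \frac{-1 + \frac{4 x}{3}}{9 + x}$ ($j{\left(x \right)} = \frac{x - \left(- \frac{1}{3} + \frac{4 - x}{3}\right)}{x + 9} = \frac{x + \left(\left(- \frac{4}{3} + \frac{x}{3}\right) + \frac{1}{3}\right)}{9 + x} = \frac{x + \left(-1 + \frac{x}{3}\right)}{9 + x} = \frac{-1 + \frac{4 x}{3}}{9 + x}$)
$\left(-23 + 35\right)^{2} - j{\left(6 \right)} = \left(-23 + 35\right)^{2} - \frac{-3 + 4 \cdot 6}{3 \left(9 + 6\right)} = 12^{2} - \frac{-3 + 24}{3 \cdot 15} = 144 - \frac{1}{3} \cdot \frac{1}{15} \cdot 21 = 144 - \frac{7}{15} = \frac{2153}{15}$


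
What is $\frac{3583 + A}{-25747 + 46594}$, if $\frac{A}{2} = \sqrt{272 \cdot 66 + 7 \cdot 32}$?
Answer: $\frac{3583}{20847} + \frac{32 \sqrt{71}}{20847} \approx 0.18481$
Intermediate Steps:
$A = 32 \sqrt{71}$ ($A = 2 \sqrt{272 \cdot 66 + 7 \cdot 32} = 2 \sqrt{17952 + 224} = 2 \sqrt{18176} = 2 \cdot 16 \sqrt{71} = 32 \sqrt{71} \approx 269.64$)
$\frac{3583 + A}{-25747 + 46594} = \frac{3583 + 32 \sqrt{71}}{-25747 + 46594} = \frac{3583 + 32 \sqrt{71}}{20847} = \left(3583 + 32 \sqrt{71}\right) \frac{1}{20847} = \frac{3583}{20847} + \frac{32 \sqrt{71}}{20847}$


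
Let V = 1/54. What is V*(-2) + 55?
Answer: 1484/27 ≈ 54.963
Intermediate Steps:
V = 1/54 ≈ 0.018519
V*(-2) + 55 = (1/54)*(-2) + 55 = -1/27 + 55 = 1484/27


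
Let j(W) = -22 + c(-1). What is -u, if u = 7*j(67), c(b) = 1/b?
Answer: 161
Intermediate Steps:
j(W) = -23 (j(W) = -22 + 1/(-1) = -22 - 1 = -23)
u = -161 (u = 7*(-23) = -161)
-u = -1*(-161) = 161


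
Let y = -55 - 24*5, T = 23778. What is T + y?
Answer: 23603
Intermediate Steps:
y = -175 (y = -55 - 120 = -175)
T + y = 23778 - 175 = 23603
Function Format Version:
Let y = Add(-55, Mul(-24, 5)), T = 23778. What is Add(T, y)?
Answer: 23603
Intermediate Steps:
y = -175 (y = Add(-55, -120) = -175)
Add(T, y) = Add(23778, -175) = 23603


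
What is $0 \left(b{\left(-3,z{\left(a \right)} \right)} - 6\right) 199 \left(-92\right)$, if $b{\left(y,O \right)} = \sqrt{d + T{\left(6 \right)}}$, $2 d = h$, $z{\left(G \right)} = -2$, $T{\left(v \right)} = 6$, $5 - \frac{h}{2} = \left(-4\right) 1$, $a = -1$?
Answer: $0$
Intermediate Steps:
$h = 18$ ($h = 10 - 2 \left(\left(-4\right) 1\right) = 10 - -8 = 10 + 8 = 18$)
$d = 9$ ($d = \frac{1}{2} \cdot 18 = 9$)
$b{\left(y,O \right)} = \sqrt{15}$ ($b{\left(y,O \right)} = \sqrt{9 + 6} = \sqrt{15}$)
$0 \left(b{\left(-3,z{\left(a \right)} \right)} - 6\right) 199 \left(-92\right) = 0 \left(\sqrt{15} - 6\right) 199 \left(-92\right) = 0 \left(-6 + \sqrt{15}\right) 199 \left(-92\right) = 0 \cdot 199 \left(-92\right) = 0 \left(-92\right) = 0$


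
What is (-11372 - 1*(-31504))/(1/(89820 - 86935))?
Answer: 58080820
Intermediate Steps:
(-11372 - 1*(-31504))/(1/(89820 - 86935)) = (-11372 + 31504)/(1/2885) = 20132/(1/2885) = 20132*2885 = 58080820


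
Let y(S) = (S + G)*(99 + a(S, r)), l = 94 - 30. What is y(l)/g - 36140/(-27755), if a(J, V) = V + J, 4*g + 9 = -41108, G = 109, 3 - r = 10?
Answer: -23234452/17556959 ≈ -1.3234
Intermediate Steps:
r = -7 (r = 3 - 1*10 = 3 - 10 = -7)
l = 64
g = -41117/4 (g = -9/4 + (1/4)*(-41108) = -9/4 - 10277 = -41117/4 ≈ -10279.)
a(J, V) = J + V
y(S) = (92 + S)*(109 + S) (y(S) = (S + 109)*(99 + (S - 7)) = (109 + S)*(99 + (-7 + S)) = (109 + S)*(92 + S) = (92 + S)*(109 + S))
y(l)/g - 36140/(-27755) = (10028 + 64**2 + 201*64)/(-41117/4) - 36140/(-27755) = (10028 + 4096 + 12864)*(-4/41117) - 36140*(-1/27755) = 26988*(-4/41117) + 556/427 = -107952/41117 + 556/427 = -23234452/17556959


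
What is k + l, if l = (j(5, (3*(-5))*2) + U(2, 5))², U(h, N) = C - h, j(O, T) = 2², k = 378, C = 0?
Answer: 382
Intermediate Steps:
j(O, T) = 4
U(h, N) = -h (U(h, N) = 0 - h = -h)
l = 4 (l = (4 - 1*2)² = (4 - 2)² = 2² = 4)
k + l = 378 + 4 = 382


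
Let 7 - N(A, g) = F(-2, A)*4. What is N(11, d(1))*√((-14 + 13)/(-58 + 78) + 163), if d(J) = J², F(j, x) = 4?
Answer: -9*√16295/10 ≈ -114.89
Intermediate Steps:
N(A, g) = -9 (N(A, g) = 7 - 4*4 = 7 - 1*16 = 7 - 16 = -9)
N(11, d(1))*√((-14 + 13)/(-58 + 78) + 163) = -9*√((-14 + 13)/(-58 + 78) + 163) = -9*√(-1/20 + 163) = -9*√16295/10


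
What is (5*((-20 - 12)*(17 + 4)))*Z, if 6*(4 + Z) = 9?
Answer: 8400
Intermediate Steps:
Z = -5/2 (Z = -4 + (⅙)*9 = -4 + 3/2 = -5/2 ≈ -2.5000)
(5*((-20 - 12)*(17 + 4)))*Z = (5*((-20 - 12)*(17 + 4)))*(-5/2) = (5*(-32*21))*(-5/2) = (5*(-672))*(-5/2) = -3360*(-5/2) = 8400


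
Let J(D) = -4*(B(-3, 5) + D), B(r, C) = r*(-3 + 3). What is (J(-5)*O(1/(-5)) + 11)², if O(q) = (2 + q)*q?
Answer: 361/25 ≈ 14.440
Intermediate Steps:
B(r, C) = 0 (B(r, C) = r*0 = 0)
J(D) = -4*D (J(D) = -4*(0 + D) = -4*D)
O(q) = q*(2 + q)
(J(-5)*O(1/(-5)) + 11)² = ((-4*(-5))*((2 + 1/(-5))/(-5)) + 11)² = (20*(-(2 - ⅕)/5) + 11)² = (20*(-⅕*9/5) + 11)² = (20*(-9/25) + 11)² = (-36/5 + 11)² = (19/5)² = 361/25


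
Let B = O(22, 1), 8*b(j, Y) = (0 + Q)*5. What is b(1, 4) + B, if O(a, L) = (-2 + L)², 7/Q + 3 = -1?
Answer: -3/32 ≈ -0.093750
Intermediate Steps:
Q = -7/4 (Q = 7/(-3 - 1) = 7/(-4) = 7*(-¼) = -7/4 ≈ -1.7500)
b(j, Y) = -35/32 (b(j, Y) = ((0 - 7/4)*5)/8 = (-7/4*5)/8 = (⅛)*(-35/4) = -35/32)
B = 1 (B = (-2 + 1)² = (-1)² = 1)
b(1, 4) + B = -35/32 + 1 = -3/32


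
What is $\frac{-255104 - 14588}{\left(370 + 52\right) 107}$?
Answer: $- \frac{134846}{22577} \approx -5.9727$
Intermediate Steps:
$\frac{-255104 - 14588}{\left(370 + 52\right) 107} = - \frac{269692}{422 \cdot 107} = - \frac{269692}{45154} = \left(-269692\right) \frac{1}{45154} = - \frac{134846}{22577}$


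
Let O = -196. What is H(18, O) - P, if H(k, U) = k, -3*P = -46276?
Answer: -46222/3 ≈ -15407.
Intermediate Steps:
P = 46276/3 (P = -⅓*(-46276) = 46276/3 ≈ 15425.)
H(18, O) - P = 18 - 1*46276/3 = 18 - 46276/3 = -46222/3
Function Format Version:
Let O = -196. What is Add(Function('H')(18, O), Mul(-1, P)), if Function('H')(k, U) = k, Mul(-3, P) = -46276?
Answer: Rational(-46222, 3) ≈ -15407.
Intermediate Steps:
P = Rational(46276, 3) (P = Mul(Rational(-1, 3), -46276) = Rational(46276, 3) ≈ 15425.)
Add(Function('H')(18, O), Mul(-1, P)) = Add(18, Mul(-1, Rational(46276, 3))) = Add(18, Rational(-46276, 3)) = Rational(-46222, 3)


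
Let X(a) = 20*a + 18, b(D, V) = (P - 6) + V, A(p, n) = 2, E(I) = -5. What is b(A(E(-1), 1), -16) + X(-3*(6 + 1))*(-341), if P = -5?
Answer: 137055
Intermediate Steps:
b(D, V) = -11 + V (b(D, V) = (-5 - 6) + V = -11 + V)
X(a) = 18 + 20*a
b(A(E(-1), 1), -16) + X(-3*(6 + 1))*(-341) = (-11 - 16) + (18 + 20*(-3*(6 + 1)))*(-341) = -27 + (18 + 20*(-3*7))*(-341) = -27 + (18 + 20*(-21))*(-341) = -27 + (18 - 420)*(-341) = -27 - 402*(-341) = -27 + 137082 = 137055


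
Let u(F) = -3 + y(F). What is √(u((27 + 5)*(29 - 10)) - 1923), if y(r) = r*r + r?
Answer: √368346 ≈ 606.92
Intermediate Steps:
y(r) = r + r² (y(r) = r² + r = r + r²)
u(F) = -3 + F*(1 + F)
√(u((27 + 5)*(29 - 10)) - 1923) = √((-3 + ((27 + 5)*(29 - 10))*(1 + (27 + 5)*(29 - 10))) - 1923) = √((-3 + (32*19)*(1 + 32*19)) - 1923) = √((-3 + 608*(1 + 608)) - 1923) = √((-3 + 608*609) - 1923) = √((-3 + 370272) - 1923) = √(370269 - 1923) = √368346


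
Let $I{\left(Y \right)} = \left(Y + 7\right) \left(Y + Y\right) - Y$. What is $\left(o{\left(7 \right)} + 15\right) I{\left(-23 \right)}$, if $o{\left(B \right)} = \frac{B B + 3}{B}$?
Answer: $\frac{119163}{7} \approx 17023.0$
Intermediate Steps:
$I{\left(Y \right)} = - Y + 2 Y \left(7 + Y\right)$ ($I{\left(Y \right)} = \left(7 + Y\right) 2 Y - Y = 2 Y \left(7 + Y\right) - Y = - Y + 2 Y \left(7 + Y\right)$)
$o{\left(B \right)} = \frac{3 + B^{2}}{B}$ ($o{\left(B \right)} = \frac{B^{2} + 3}{B} = \frac{3 + B^{2}}{B}$)
$\left(o{\left(7 \right)} + 15\right) I{\left(-23 \right)} = \left(\left(7 + \frac{3}{7}\right) + 15\right) \left(- 23 \left(13 + 2 \left(-23\right)\right)\right) = \left(\left(7 + 3 \cdot \frac{1}{7}\right) + 15\right) \left(- 23 \left(13 - 46\right)\right) = \left(\left(7 + \frac{3}{7}\right) + 15\right) \left(\left(-23\right) \left(-33\right)\right) = \left(\frac{52}{7} + 15\right) 759 = \frac{157}{7} \cdot 759 = \frac{119163}{7}$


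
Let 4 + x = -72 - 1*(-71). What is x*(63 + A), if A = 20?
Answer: -415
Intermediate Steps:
x = -5 (x = -4 + (-72 - 1*(-71)) = -4 + (-72 + 71) = -4 - 1 = -5)
x*(63 + A) = -5*(63 + 20) = -5*83 = -415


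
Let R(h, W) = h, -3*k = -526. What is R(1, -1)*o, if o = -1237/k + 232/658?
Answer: -1159903/173054 ≈ -6.7026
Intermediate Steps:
k = 526/3 (k = -1/3*(-526) = 526/3 ≈ 175.33)
o = -1159903/173054 (o = -1237/526/3 + 232/658 = -1237*3/526 + 232*(1/658) = -3711/526 + 116/329 = -1159903/173054 ≈ -6.7026)
R(1, -1)*o = 1*(-1159903/173054) = -1159903/173054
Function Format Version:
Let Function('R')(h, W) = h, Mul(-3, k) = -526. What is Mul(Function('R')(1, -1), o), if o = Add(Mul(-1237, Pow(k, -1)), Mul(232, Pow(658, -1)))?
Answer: Rational(-1159903, 173054) ≈ -6.7026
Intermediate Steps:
k = Rational(526, 3) (k = Mul(Rational(-1, 3), -526) = Rational(526, 3) ≈ 175.33)
o = Rational(-1159903, 173054) (o = Add(Mul(-1237, Pow(Rational(526, 3), -1)), Mul(232, Pow(658, -1))) = Add(Mul(-1237, Rational(3, 526)), Mul(232, Rational(1, 658))) = Add(Rational(-3711, 526), Rational(116, 329)) = Rational(-1159903, 173054) ≈ -6.7026)
Mul(Function('R')(1, -1), o) = Mul(1, Rational(-1159903, 173054)) = Rational(-1159903, 173054)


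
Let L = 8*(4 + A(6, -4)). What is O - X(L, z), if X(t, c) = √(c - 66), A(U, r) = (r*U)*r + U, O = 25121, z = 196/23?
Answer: 25121 - I*√30406/23 ≈ 25121.0 - 7.5814*I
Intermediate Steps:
z = 196/23 (z = 196*(1/23) = 196/23 ≈ 8.5217)
A(U, r) = U + U*r² (A(U, r) = (U*r)*r + U = U*r² + U = U + U*r²)
L = 848 (L = 8*(4 + 6*(1 + (-4)²)) = 8*(4 + 6*(1 + 16)) = 8*(4 + 6*17) = 8*(4 + 102) = 8*106 = 848)
X(t, c) = √(-66 + c)
O - X(L, z) = 25121 - √(-66 + 196/23) = 25121 - √(-1322/23) = 25121 - I*√30406/23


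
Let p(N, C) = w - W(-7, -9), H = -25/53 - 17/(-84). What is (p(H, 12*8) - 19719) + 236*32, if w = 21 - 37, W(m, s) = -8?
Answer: -12175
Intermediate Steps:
H = -1199/4452 (H = -25*1/53 - 17*(-1/84) = -25/53 + 17/84 = -1199/4452 ≈ -0.26932)
w = -16
p(N, C) = -8 (p(N, C) = -16 - 1*(-8) = -16 + 8 = -8)
(p(H, 12*8) - 19719) + 236*32 = (-8 - 19719) + 236*32 = -19727 + 7552 = -12175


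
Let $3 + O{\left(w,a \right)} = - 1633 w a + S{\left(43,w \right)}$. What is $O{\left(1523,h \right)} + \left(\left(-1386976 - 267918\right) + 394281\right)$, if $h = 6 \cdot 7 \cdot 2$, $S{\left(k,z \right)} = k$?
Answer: $-210173529$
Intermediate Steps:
$h = 84$ ($h = 42 \cdot 2 = 84$)
$O{\left(w,a \right)} = 40 - 1633 a w$ ($O{\left(w,a \right)} = -3 + \left(- 1633 w a + 43\right) = -3 - \left(-43 + 1633 a w\right) = 40 - 1633 a w$)
$O{\left(1523,h \right)} + \left(\left(-1386976 - 267918\right) + 394281\right) = \left(40 - 137172 \cdot 1523\right) + \left(\left(-1386976 - 267918\right) + 394281\right) = \left(40 - 208912956\right) + \left(-1654894 + 394281\right) = -208912916 - 1260613 = -210173529$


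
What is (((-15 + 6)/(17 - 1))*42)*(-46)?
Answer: 4347/4 ≈ 1086.8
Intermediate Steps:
(((-15 + 6)/(17 - 1))*42)*(-46) = (-9/16*42)*(-46) = (-9*1/16*42)*(-46) = -9/16*42*(-46) = -189/8*(-46) = 4347/4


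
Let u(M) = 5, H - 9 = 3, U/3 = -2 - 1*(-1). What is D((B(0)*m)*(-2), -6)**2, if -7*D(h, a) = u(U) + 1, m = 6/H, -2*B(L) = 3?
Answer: 36/49 ≈ 0.73469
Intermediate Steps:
U = -3 (U = 3*(-2 - 1*(-1)) = 3*(-2 + 1) = 3*(-1) = -3)
H = 12 (H = 9 + 3 = 12)
B(L) = -3/2 (B(L) = -1/2*3 = -3/2)
m = 1/2 (m = 6/12 = 6*(1/12) = 1/2 ≈ 0.50000)
D(h, a) = -6/7 (D(h, a) = -(5 + 1)/7 = -1/7*6 = -6/7)
D((B(0)*m)*(-2), -6)**2 = (-6/7)**2 = 36/49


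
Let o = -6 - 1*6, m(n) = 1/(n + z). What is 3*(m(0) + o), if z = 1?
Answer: -33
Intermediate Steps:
m(n) = 1/(1 + n) (m(n) = 1/(n + 1) = 1/(1 + n))
o = -12 (o = -6 - 6 = -12)
3*(m(0) + o) = 3*(1/(1 + 0) - 12) = 3*(1/1 - 12) = 3*(1 - 12) = 3*(-11) = -33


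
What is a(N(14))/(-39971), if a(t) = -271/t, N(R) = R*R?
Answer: 271/7834316 ≈ 3.4591e-5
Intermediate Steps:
N(R) = R²
a(N(14))/(-39971) = -271/(14²)/(-39971) = -271/196*(-1/39971) = 271/7834316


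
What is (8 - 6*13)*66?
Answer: -4620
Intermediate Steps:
(8 - 6*13)*66 = (8 - 78)*66 = -70*66 = -4620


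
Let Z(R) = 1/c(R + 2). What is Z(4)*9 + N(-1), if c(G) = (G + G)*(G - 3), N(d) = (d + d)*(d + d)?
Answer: 17/4 ≈ 4.2500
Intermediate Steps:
N(d) = 4*d² (N(d) = (2*d)*(2*d) = 4*d²)
c(G) = 2*G*(-3 + G) (c(G) = (2*G)*(-3 + G) = 2*G*(-3 + G))
Z(R) = 1/(2*(-1 + R)*(2 + R)) (Z(R) = 1/(2*(R + 2)*(-3 + (R + 2))) = 1/(2*(2 + R)*(-3 + (2 + R))) = 1/(2*(2 + R)*(-1 + R)) = 1/(2*(-1 + R)*(2 + R)))
Z(4)*9 + N(-1) = (1/(2*(-1 + 4)*(2 + 4)))*9 + 4*(-1)² = ((½)/(3*6))*9 + 4*1 = ((½)*(⅓)*(⅙))*9 + 4 = (1/36)*9 + 4 = ¼ + 4 = 17/4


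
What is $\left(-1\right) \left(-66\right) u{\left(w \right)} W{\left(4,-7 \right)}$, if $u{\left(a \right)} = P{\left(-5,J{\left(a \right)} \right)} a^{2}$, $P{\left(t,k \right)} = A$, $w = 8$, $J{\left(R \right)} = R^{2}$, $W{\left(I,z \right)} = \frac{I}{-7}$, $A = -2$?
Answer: $\frac{33792}{7} \approx 4827.4$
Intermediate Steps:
$W{\left(I,z \right)} = - \frac{I}{7}$ ($W{\left(I,z \right)} = I \left(- \frac{1}{7}\right) = - \frac{I}{7}$)
$P{\left(t,k \right)} = -2$
$u{\left(a \right)} = - 2 a^{2}$
$\left(-1\right) \left(-66\right) u{\left(w \right)} W{\left(4,-7 \right)} = \left(-1\right) \left(-66\right) \left(- 2 \cdot 8^{2}\right) \left(\left(- \frac{1}{7}\right) 4\right) = 66 \left(\left(-2\right) 64\right) \left(- \frac{4}{7}\right) = 66 \left(-128\right) \left(- \frac{4}{7}\right) = \left(-8448\right) \left(- \frac{4}{7}\right) = \frac{33792}{7}$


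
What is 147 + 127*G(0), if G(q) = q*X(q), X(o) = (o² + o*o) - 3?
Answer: 147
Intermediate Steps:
X(o) = -3 + 2*o² (X(o) = (o² + o²) - 3 = 2*o² - 3 = -3 + 2*o²)
G(q) = q*(-3 + 2*q²)
147 + 127*G(0) = 147 + 127*(0*(-3 + 2*0²)) = 147 + 127*(0*(-3 + 2*0)) = 147 + 127*(0*(-3 + 0)) = 147 + 127*(0*(-3)) = 147 + 127*0 = 147 + 0 = 147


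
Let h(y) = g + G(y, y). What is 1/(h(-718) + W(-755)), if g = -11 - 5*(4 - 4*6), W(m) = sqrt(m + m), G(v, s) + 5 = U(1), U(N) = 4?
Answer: 44/4627 - I*sqrt(1510)/9254 ≈ 0.0095094 - 0.0041991*I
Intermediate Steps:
G(v, s) = -1 (G(v, s) = -5 + 4 = -1)
W(m) = sqrt(2)*sqrt(m) (W(m) = sqrt(2*m) = sqrt(2)*sqrt(m))
g = 89 (g = -11 - 5*(4 - 24) = -11 - 5*(-20) = -11 + 100 = 89)
h(y) = 88 (h(y) = 89 - 1 = 88)
1/(h(-718) + W(-755)) = 1/(88 + sqrt(2)*sqrt(-755)) = 1/(88 + sqrt(2)*(I*sqrt(755))) = 1/(88 + I*sqrt(1510))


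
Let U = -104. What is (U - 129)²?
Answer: 54289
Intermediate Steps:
(U - 129)² = (-104 - 129)² = (-233)² = 54289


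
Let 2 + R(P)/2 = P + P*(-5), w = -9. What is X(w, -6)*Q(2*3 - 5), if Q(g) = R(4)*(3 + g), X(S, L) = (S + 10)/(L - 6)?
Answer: 12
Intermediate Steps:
R(P) = -4 - 8*P (R(P) = -4 + 2*(P + P*(-5)) = -4 + 2*(P - 5*P) = -4 + 2*(-4*P) = -4 - 8*P)
X(S, L) = (10 + S)/(-6 + L)
Q(g) = -108 - 36*g (Q(g) = (-4 - 8*4)*(3 + g) = (-4 - 32)*(3 + g) = -36*(3 + g) = -108 - 36*g)
X(w, -6)*Q(2*3 - 5) = ((10 - 9)/(-6 - 6))*(-108 - 36*(2*3 - 5)) = (1/(-12))*(-108 - 36*(6 - 5)) = (-1/12*1)*(-108 - 36*1) = -(-108 - 36)/12 = -1/12*(-144) = 12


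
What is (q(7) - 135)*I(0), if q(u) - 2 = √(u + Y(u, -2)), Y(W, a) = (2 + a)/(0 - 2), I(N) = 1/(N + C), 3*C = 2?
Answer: -399/2 + 3*√7/2 ≈ -195.53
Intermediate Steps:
C = ⅔ (C = (⅓)*2 = ⅔ ≈ 0.66667)
I(N) = 1/(⅔ + N) (I(N) = 1/(N + ⅔) = 1/(⅔ + N))
Y(W, a) = -1 - a/2 (Y(W, a) = (2 + a)/(-2) = (2 + a)*(-½) = -1 - a/2)
q(u) = 2 + √u (q(u) = 2 + √(u + (-1 - ½*(-2))) = 2 + √(u + (-1 + 1)) = 2 + √(u + 0) = 2 + √u)
(q(7) - 135)*I(0) = ((2 + √7) - 135)*(3/(2 + 3*0)) = (-133 + √7)*(3/(2 + 0)) = (-133 + √7)*(3/2) = -399/2 + 3*√7/2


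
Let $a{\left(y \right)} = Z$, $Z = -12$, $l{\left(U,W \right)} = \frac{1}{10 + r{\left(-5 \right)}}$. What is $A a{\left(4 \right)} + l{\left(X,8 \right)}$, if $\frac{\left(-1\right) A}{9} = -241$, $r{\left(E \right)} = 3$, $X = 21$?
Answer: $- \frac{338363}{13} \approx -26028.0$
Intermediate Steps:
$A = 2169$ ($A = \left(-9\right) \left(-241\right) = 2169$)
$l{\left(U,W \right)} = \frac{1}{13}$ ($l{\left(U,W \right)} = \frac{1}{10 + 3} = \frac{1}{13}$)
$a{\left(y \right)} = -12$
$A a{\left(4 \right)} + l{\left(X,8 \right)} = 2169 \left(-12\right) + \frac{1}{13} = -26028 + \frac{1}{13} = - \frac{338363}{13}$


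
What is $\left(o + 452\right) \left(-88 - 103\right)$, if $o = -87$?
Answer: $-69715$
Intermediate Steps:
$\left(o + 452\right) \left(-88 - 103\right) = \left(-87 + 452\right) \left(-88 - 103\right) = 365 \left(-88 - 103\right) = 365 \left(-191\right) = -69715$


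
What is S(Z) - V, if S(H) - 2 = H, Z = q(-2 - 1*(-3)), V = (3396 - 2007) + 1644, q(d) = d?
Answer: -3030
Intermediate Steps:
V = 3033 (V = 1389 + 1644 = 3033)
Z = 1 (Z = -2 - 1*(-3) = -2 + 3 = 1)
S(H) = 2 + H
S(Z) - V = (2 + 1) - 1*3033 = 3 - 3033 = -3030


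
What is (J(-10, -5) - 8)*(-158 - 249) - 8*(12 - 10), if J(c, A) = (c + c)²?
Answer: -159560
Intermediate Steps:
J(c, A) = 4*c² (J(c, A) = (2*c)² = 4*c²)
(J(-10, -5) - 8)*(-158 - 249) - 8*(12 - 10) = (4*(-10)² - 8)*(-158 - 249) - 8*(12 - 10) = (4*100 - 8)*(-407) - 8*2 = (400 - 8)*(-407) - 1*16 = 392*(-407) - 16 = -159544 - 16 = -159560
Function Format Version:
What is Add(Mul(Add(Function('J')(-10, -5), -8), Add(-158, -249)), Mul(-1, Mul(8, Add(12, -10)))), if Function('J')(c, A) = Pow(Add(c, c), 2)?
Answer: -159560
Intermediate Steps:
Function('J')(c, A) = Mul(4, Pow(c, 2)) (Function('J')(c, A) = Pow(Mul(2, c), 2) = Mul(4, Pow(c, 2)))
Add(Mul(Add(Function('J')(-10, -5), -8), Add(-158, -249)), Mul(-1, Mul(8, Add(12, -10)))) = Add(Mul(Add(Mul(4, Pow(-10, 2)), -8), Add(-158, -249)), Mul(-1, Mul(8, Add(12, -10)))) = Add(Mul(Add(Mul(4, 100), -8), -407), Mul(-1, Mul(8, 2))) = Add(Mul(Add(400, -8), -407), Mul(-1, 16)) = Add(Mul(392, -407), -16) = Add(-159544, -16) = -159560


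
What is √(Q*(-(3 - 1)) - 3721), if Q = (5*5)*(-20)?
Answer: I*√2721 ≈ 52.163*I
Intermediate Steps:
Q = -500 (Q = 25*(-20) = -500)
√(Q*(-(3 - 1)) - 3721) = √(-(-500)*(3 - 1) - 3721) = √(-(-500)*2 - 3721) = √(-500*(-2) - 3721) = √(1000 - 3721) = √(-2721) = I*√2721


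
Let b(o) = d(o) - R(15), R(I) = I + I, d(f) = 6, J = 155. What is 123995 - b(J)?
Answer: 124019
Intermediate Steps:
R(I) = 2*I
b(o) = -24 (b(o) = 6 - 2*15 = 6 - 1*30 = 6 - 30 = -24)
123995 - b(J) = 123995 - 1*(-24) = 123995 + 24 = 124019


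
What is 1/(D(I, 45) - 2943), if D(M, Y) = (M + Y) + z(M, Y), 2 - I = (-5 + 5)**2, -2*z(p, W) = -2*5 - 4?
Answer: -1/2889 ≈ -0.00034614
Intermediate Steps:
z(p, W) = 7 (z(p, W) = -(-2*5 - 4)/2 = -(-10 - 4)/2 = -1/2*(-14) = 7)
I = 2 (I = 2 - (-5 + 5)**2 = 2 - 1*0**2 = 2 - 1*0 = 2 + 0 = 2)
D(M, Y) = 7 + M + Y (D(M, Y) = (M + Y) + 7 = 7 + M + Y)
1/(D(I, 45) - 2943) = 1/((7 + 2 + 45) - 2943) = 1/(54 - 2943) = 1/(-2889) = -1/2889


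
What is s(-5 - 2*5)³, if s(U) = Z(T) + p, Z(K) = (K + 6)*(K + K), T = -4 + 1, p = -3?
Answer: -9261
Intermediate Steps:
T = -3
Z(K) = 2*K*(6 + K) (Z(K) = (6 + K)*(2*K) = 2*K*(6 + K))
s(U) = -21 (s(U) = 2*(-3)*(6 - 3) - 3 = 2*(-3)*3 - 3 = -18 - 3 = -21)
s(-5 - 2*5)³ = (-21)³ = -9261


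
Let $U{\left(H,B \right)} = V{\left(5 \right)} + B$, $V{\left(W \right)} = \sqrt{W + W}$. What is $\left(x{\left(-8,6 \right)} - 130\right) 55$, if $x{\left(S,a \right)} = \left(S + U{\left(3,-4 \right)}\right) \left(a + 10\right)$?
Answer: $-17710 + 880 \sqrt{10} \approx -14927.0$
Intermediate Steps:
$V{\left(W \right)} = \sqrt{2} \sqrt{W}$ ($V{\left(W \right)} = \sqrt{2 W} = \sqrt{2} \sqrt{W}$)
$U{\left(H,B \right)} = B + \sqrt{10}$ ($U{\left(H,B \right)} = \sqrt{2} \sqrt{5} + B = \sqrt{10} + B = B + \sqrt{10}$)
$x{\left(S,a \right)} = \left(10 + a\right) \left(-4 + S + \sqrt{10}\right)$ ($x{\left(S,a \right)} = \left(S - \left(4 - \sqrt{10}\right)\right) \left(a + 10\right) = \left(-4 + S + \sqrt{10}\right) \left(10 + a\right) = \left(10 + a\right) \left(-4 + S + \sqrt{10}\right)$)
$\left(x{\left(-8,6 \right)} - 130\right) 55 = \left(\left(-40 + 10 \left(-8\right) + 10 \sqrt{10} - 48 - 6 \left(4 - \sqrt{10}\right)\right) - 130\right) 55 = \left(\left(-40 - 80 + 10 \sqrt{10} - 48 - \left(24 - 6 \sqrt{10}\right)\right) - 130\right) 55 = \left(\left(-192 + 16 \sqrt{10}\right) - 130\right) 55 = \left(-322 + 16 \sqrt{10}\right) 55 = -17710 + 880 \sqrt{10}$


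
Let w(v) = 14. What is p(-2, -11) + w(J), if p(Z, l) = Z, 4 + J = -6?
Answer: 12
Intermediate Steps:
J = -10 (J = -4 - 6 = -10)
p(-2, -11) + w(J) = -2 + 14 = 12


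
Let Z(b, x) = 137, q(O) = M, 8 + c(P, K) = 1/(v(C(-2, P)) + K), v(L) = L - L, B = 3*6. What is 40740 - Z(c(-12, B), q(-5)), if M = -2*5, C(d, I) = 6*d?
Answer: 40603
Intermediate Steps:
B = 18
v(L) = 0
c(P, K) = -8 + 1/K (c(P, K) = -8 + 1/(0 + K) = -8 + 1/K)
M = -10
q(O) = -10
40740 - Z(c(-12, B), q(-5)) = 40740 - 1*137 = 40740 - 137 = 40603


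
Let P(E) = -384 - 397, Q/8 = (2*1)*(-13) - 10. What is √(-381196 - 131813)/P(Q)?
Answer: -3*I*√57001/781 ≈ -0.91709*I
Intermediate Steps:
Q = -288 (Q = 8*((2*1)*(-13) - 10) = 8*(2*(-13) - 10) = 8*(-26 - 10) = 8*(-36) = -288)
P(E) = -781
√(-381196 - 131813)/P(Q) = √(-381196 - 131813)/(-781) = √(-513009)*(-1/781) = (3*I*√57001)*(-1/781) = -3*I*√57001/781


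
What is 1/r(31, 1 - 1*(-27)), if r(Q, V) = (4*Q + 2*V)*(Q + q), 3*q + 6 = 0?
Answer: 1/5220 ≈ 0.00019157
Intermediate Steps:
q = -2 (q = -2 + (1/3)*0 = -2 + 0 = -2)
r(Q, V) = (-2 + Q)*(2*V + 4*Q) (r(Q, V) = (4*Q + 2*V)*(Q - 2) = (2*V + 4*Q)*(-2 + Q) = (-2 + Q)*(2*V + 4*Q))
1/r(31, 1 - 1*(-27)) = 1/(-8*31 - 4*(1 - 1*(-27)) + 4*31**2 + 2*31*(1 - 1*(-27))) = 1/(-248 - 4*(1 + 27) + 4*961 + 2*31*(1 + 27)) = 1/(-248 - 4*28 + 3844 + 2*31*28) = 1/(-248 - 112 + 3844 + 1736) = 1/5220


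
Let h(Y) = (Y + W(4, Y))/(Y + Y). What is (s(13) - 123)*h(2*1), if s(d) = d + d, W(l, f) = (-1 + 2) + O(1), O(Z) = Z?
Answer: -97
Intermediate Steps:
W(l, f) = 2 (W(l, f) = (-1 + 2) + 1 = 1 + 1 = 2)
s(d) = 2*d
h(Y) = (2 + Y)/(2*Y) (h(Y) = (Y + 2)/(Y + Y) = (2 + Y)/((2*Y)) = (2 + Y)*(1/(2*Y)) = (2 + Y)/(2*Y))
(s(13) - 123)*h(2*1) = (2*13 - 123)*((2 + 2*1)/(2*((2*1)))) = (26 - 123)*((½)*(2 + 2)/2) = -97*4/(2*2) = -97*1 = -97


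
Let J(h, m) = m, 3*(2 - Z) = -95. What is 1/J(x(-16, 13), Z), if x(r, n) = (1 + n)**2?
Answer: 3/101 ≈ 0.029703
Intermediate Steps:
Z = 101/3 (Z = 2 - 1/3*(-95) = 2 + 95/3 = 101/3 ≈ 33.667)
1/J(x(-16, 13), Z) = 1/(101/3) = 3/101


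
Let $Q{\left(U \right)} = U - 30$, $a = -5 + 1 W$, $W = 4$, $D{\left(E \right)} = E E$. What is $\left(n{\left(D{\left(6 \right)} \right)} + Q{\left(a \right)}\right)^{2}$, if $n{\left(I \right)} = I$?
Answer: $25$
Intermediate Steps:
$D{\left(E \right)} = E^{2}$
$a = -1$ ($a = -5 + 1 \cdot 4 = -5 + 4 = -1$)
$Q{\left(U \right)} = -30 + U$ ($Q{\left(U \right)} = U - 30 = -30 + U$)
$\left(n{\left(D{\left(6 \right)} \right)} + Q{\left(a \right)}\right)^{2} = \left(6^{2} - 31\right)^{2} = \left(36 - 31\right)^{2} = 5^{2} = 25$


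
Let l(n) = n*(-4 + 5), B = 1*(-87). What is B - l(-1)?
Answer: -86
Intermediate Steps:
B = -87
l(n) = n (l(n) = n*1 = n)
B - l(-1) = -87 - 1*(-1) = -87 + 1 = -86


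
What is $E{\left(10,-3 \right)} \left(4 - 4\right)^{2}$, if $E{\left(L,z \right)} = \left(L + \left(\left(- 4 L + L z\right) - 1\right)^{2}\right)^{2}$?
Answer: $0$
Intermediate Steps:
$E{\left(L,z \right)} = \left(L + \left(-1 - 4 L + L z\right)^{2}\right)^{2}$
$E{\left(10,-3 \right)} \left(4 - 4\right)^{2} = \left(10 + \left(1 + 4 \cdot 10 - 10 \left(-3\right)\right)^{2}\right)^{2} \left(4 - 4\right)^{2} = \left(10 + \left(1 + 40 + 30\right)^{2}\right)^{2} \cdot 0^{2} = \left(10 + 71^{2}\right)^{2} \cdot 0 = \left(10 + 5041\right)^{2} \cdot 0 = 5051^{2} \cdot 0 = 25512601 \cdot 0 = 0$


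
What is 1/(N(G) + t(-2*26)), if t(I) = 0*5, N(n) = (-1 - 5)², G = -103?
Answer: 1/36 ≈ 0.027778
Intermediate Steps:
N(n) = 36 (N(n) = (-6)² = 36)
t(I) = 0
1/(N(G) + t(-2*26)) = 1/(36 + 0) = 1/36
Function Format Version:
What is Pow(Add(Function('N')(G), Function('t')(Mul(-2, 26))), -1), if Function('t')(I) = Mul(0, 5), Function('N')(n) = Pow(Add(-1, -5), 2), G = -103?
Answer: Rational(1, 36) ≈ 0.027778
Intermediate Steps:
Function('N')(n) = 36 (Function('N')(n) = Pow(-6, 2) = 36)
Function('t')(I) = 0
Pow(Add(Function('N')(G), Function('t')(Mul(-2, 26))), -1) = Pow(Add(36, 0), -1) = Pow(36, -1) = Rational(1, 36)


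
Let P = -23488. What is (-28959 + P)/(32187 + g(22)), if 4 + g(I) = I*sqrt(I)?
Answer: -1687901801/1035734841 + 1153834*sqrt(22)/1035734841 ≈ -1.6244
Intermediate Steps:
g(I) = -4 + I**(3/2) (g(I) = -4 + I*sqrt(I) = -4 + I**(3/2))
(-28959 + P)/(32187 + g(22)) = (-28959 - 23488)/(32187 + (-4 + 22**(3/2))) = -52447/(32187 + (-4 + 22*sqrt(22))) = -52447/(32183 + 22*sqrt(22))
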